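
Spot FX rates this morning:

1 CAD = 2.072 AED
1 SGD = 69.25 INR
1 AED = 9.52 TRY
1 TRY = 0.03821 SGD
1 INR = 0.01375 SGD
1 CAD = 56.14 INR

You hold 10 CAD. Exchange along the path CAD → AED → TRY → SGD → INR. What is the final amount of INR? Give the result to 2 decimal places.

521.94

10 CAD × 2.072 = 20.72 AED
20.72 AED × 9.52 = 197.2544 TRY
197.2544 TRY × 0.03821 = 7.537090624 SGD
7.537090624 SGD × 69.25 = 521.943525712 INR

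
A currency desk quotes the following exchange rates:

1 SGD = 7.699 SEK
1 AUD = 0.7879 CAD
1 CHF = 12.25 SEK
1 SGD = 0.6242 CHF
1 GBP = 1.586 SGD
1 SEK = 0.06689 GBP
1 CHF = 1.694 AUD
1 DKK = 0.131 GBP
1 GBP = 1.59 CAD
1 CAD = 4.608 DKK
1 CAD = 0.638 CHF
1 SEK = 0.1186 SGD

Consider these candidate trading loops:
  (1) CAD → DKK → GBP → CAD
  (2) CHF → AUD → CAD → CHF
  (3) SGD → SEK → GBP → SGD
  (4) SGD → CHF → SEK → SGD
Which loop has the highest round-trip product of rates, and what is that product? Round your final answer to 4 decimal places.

0.9598

(1) 4.608 × 0.131 × 1.59 = 0.95980
(2) 1.694 × 0.7879 × 0.638 = 0.85154
(3) 7.699 × 0.06689 × 1.586 = 0.81677
(4) 0.6242 × 12.25 × 0.1186 = 0.90687
Highest is cycle (1) at 0.9598 (≤1, no arbitrage).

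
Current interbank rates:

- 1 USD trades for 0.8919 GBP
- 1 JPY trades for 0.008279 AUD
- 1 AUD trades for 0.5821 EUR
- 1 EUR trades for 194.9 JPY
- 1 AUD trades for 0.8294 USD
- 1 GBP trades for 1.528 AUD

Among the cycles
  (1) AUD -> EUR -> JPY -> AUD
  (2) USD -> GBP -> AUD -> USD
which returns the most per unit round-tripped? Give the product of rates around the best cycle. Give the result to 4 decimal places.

1.1303

(1) 0.5821 × 194.9 × 0.008279 = 0.93926
(2) 0.8919 × 1.528 × 0.8294 = 1.13033
Highest is cycle (2) at 1.1303 (>1, arbitrage).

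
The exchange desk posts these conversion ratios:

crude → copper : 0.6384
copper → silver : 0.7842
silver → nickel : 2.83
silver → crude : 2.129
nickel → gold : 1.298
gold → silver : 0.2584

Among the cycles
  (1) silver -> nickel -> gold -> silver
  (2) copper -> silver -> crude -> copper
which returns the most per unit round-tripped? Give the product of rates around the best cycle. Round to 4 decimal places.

(1) 2.83 × 1.298 × 0.2584 = 0.94919
(2) 0.7842 × 2.129 × 0.6384 = 1.06585
Highest is cycle (2) at 1.0658 (>1, arbitrage).

1.0658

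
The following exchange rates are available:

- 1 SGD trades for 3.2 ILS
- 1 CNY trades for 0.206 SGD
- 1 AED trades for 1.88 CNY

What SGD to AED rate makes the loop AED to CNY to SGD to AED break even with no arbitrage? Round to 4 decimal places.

Known legs of the cycle: 1.88 × 0.206 = 0.38728
For no arbitrage the full-cycle product must be 1, so the missing rate is 1 / 0.38728 ≈ 2.582111.

2.5821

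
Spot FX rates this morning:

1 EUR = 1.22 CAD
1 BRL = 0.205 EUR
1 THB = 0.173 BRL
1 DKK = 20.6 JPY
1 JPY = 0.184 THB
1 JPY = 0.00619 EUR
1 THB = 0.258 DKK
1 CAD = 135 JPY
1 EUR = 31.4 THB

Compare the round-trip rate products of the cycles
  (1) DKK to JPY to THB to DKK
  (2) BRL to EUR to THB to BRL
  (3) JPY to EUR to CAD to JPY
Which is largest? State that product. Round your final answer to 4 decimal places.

(1) 20.6 × 0.184 × 0.258 = 0.97792
(2) 0.205 × 31.4 × 0.173 = 1.11360
(3) 0.00619 × 1.22 × 135 = 1.01949
Highest is cycle (2) at 1.1136 (>1, arbitrage).

1.1136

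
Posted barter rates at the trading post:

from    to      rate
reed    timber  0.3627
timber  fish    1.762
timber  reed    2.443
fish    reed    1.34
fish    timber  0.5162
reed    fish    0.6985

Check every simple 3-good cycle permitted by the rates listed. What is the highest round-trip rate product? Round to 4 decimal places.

0.8809

fish→timber→reed→fish: 0.5162 × 2.443 × 0.6985 = 0.88086
fish→reed→timber→fish: 1.34 × 0.3627 × 1.762 = 0.85636
Maximum is fish→timber→reed→fish at 0.8809; no arbitrage — every cycle loses value.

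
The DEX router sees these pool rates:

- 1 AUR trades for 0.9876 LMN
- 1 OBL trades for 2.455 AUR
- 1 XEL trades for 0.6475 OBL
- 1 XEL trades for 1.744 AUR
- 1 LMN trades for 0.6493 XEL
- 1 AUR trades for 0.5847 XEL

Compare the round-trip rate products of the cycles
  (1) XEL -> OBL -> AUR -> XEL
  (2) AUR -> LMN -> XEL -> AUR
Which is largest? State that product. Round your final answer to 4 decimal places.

(1) 0.6475 × 2.455 × 0.5847 = 0.92945
(2) 0.9876 × 0.6493 × 1.744 = 1.11834
Highest is cycle (2) at 1.1183 (>1, arbitrage).

1.1183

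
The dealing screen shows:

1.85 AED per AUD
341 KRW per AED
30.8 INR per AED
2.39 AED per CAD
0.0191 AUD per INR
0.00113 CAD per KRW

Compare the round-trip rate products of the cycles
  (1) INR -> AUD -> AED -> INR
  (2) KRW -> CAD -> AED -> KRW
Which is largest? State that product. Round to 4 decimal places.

1.0883

(1) 0.0191 × 1.85 × 30.8 = 1.08832
(2) 0.00113 × 2.39 × 341 = 0.92094
Highest is cycle (1) at 1.0883 (>1, arbitrage).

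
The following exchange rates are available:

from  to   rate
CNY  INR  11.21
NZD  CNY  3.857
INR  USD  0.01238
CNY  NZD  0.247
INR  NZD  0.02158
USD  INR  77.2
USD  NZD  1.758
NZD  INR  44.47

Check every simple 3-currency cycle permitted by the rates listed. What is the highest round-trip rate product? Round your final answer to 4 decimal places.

0.9678

USD→NZD→INR→USD: 1.758 × 44.47 × 0.01238 = 0.96785
CNY→INR→NZD→CNY: 11.21 × 0.02158 × 3.857 = 0.93305
Maximum is USD→NZD→INR→USD at 0.9678; no arbitrage — every cycle loses value.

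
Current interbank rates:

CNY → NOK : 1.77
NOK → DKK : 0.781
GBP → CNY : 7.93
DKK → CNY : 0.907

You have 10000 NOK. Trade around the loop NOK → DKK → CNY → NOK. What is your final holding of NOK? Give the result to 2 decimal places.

10000 NOK × 0.781 = 7810 DKK
7810 DKK × 0.907 = 7083.67 CNY
7083.67 CNY × 1.77 = 12538.0959 NOK

12538.10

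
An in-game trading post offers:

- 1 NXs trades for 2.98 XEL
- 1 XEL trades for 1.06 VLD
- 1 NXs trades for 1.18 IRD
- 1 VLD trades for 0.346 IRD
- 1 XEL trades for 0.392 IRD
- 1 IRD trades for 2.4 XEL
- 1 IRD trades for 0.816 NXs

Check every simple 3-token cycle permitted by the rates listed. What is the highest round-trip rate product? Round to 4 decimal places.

0.9532

XEL→IRD→NXs→XEL: 0.392 × 0.816 × 2.98 = 0.95322
XEL→VLD→IRD→XEL: 1.06 × 0.346 × 2.4 = 0.88022
Maximum is XEL→IRD→NXs→XEL at 0.9532; no arbitrage — every cycle loses value.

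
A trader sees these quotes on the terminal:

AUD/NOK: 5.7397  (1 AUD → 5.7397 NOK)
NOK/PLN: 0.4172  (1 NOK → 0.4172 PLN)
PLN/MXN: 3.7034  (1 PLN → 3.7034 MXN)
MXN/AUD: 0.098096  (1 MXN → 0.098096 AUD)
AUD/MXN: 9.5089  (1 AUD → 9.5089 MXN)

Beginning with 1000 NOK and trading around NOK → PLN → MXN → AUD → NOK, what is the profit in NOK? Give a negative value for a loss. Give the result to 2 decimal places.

1000 NOK × 0.4172 = 417.2 PLN
417.2 PLN × 3.7034 = 1545.05848 MXN
1545.05848 MXN × 0.098096 = 151.56405665408 AUD
151.56405665408 AUD × 5.7397 = 869.932215977422976 NOK
Net change: 869.932215977422976 − 1000 = -130.067784022577024 NOK

-130.07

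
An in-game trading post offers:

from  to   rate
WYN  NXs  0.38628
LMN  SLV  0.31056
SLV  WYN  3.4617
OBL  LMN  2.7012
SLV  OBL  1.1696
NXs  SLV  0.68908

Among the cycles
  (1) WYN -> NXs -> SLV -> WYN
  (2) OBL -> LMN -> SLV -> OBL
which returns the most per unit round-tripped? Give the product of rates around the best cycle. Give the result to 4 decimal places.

(1) 0.38628 × 0.68908 × 3.4617 = 0.92143
(2) 2.7012 × 0.31056 × 1.1696 = 0.98116
Highest is cycle (2) at 0.9812 (≤1, no arbitrage).

0.9812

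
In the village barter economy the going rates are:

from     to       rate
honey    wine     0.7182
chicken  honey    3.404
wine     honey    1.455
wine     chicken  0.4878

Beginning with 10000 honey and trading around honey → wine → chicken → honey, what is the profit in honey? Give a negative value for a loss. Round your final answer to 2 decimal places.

1925.50

10000 honey × 0.7182 = 7182 wine
7182 wine × 0.4878 = 3503.3796 chicken
3503.3796 chicken × 3.404 = 11925.5041584 honey
Net change: 11925.5041584 − 10000 = 1925.5041584 honey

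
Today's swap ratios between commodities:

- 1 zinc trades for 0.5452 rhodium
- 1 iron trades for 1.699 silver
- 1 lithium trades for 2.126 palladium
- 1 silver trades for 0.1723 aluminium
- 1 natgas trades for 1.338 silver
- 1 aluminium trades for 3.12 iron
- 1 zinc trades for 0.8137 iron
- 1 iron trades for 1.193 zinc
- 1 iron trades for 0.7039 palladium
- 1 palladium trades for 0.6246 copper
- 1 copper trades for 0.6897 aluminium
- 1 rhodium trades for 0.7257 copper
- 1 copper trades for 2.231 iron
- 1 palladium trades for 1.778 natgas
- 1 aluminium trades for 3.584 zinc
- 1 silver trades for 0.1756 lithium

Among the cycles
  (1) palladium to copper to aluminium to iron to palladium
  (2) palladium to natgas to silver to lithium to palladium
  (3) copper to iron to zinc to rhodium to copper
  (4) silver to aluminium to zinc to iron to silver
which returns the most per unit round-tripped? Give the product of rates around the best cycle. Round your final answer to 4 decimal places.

1.0531

(1) 0.6246 × 0.6897 × 3.12 × 0.7039 = 0.94608
(2) 1.778 × 1.338 × 0.1756 × 2.126 = 0.88813
(3) 2.231 × 1.193 × 0.5452 × 0.7257 = 1.05306
(4) 0.1723 × 3.584 × 0.8137 × 1.699 = 0.85371
Highest is cycle (3) at 1.0531 (>1, arbitrage).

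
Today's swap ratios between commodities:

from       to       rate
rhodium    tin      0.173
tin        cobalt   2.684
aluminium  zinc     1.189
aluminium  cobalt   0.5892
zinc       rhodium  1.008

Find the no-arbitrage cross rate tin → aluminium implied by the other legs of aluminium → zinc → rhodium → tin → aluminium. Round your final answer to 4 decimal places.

Known legs of the cycle: 1.189 × 1.008 × 0.173 = 0.207342576
For no arbitrage the full-cycle product must be 1, so the missing rate is 1 / 0.207342576 ≈ 4.822936.

4.8229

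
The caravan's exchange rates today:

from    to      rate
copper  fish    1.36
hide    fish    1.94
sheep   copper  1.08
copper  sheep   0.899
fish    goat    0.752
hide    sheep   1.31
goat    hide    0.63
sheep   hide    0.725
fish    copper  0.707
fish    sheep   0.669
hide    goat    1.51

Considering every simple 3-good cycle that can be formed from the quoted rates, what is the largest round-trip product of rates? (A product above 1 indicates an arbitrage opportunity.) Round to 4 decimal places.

0.9826

copper→fish→sheep→copper: 1.36 × 0.669 × 1.08 = 0.98263
hide→fish→sheep→hide: 1.94 × 0.669 × 0.725 = 0.94095
hide→fish→goat→hide: 1.94 × 0.752 × 0.63 = 0.91909
Maximum is copper→fish→sheep→copper at 0.9826; no arbitrage — every cycle loses value.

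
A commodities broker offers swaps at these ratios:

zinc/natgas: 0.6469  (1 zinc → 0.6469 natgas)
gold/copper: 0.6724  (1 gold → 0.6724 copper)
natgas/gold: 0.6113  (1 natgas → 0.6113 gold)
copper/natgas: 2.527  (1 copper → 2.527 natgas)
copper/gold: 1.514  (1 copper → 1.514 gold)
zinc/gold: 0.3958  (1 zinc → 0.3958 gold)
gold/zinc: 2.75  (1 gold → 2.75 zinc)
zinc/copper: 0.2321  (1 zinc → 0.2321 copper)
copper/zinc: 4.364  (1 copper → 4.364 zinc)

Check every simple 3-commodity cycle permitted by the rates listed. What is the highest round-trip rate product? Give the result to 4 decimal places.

gold→copper→zinc→gold: 0.6724 × 4.364 × 0.3958 = 1.16142
gold→zinc→natgas→gold: 2.75 × 0.6469 × 0.6113 = 1.08749
gold→copper→natgas→gold: 0.6724 × 2.527 × 0.6113 = 1.03869
gold→zinc→copper→gold: 2.75 × 0.2321 × 1.514 = 0.96635
Maximum is gold→copper→zinc→gold at 1.1614; arbitrage exists.

1.1614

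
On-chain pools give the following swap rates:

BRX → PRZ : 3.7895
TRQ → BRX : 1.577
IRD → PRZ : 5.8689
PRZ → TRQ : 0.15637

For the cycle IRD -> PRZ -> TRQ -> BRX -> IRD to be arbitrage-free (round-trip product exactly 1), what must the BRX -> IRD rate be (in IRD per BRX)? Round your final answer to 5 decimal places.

Known legs of the cycle: 5.8689 × 0.15637 × 1.577 = 1.447244271261
For no arbitrage the full-cycle product must be 1, so the missing rate is 1 / 1.447244271261 ≈ 0.6909684.

0.69097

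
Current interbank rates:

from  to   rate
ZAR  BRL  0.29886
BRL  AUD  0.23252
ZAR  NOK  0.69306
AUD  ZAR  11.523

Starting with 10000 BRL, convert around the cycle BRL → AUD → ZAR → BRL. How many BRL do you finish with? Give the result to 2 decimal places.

8007.44

10000 BRL × 0.23252 = 2325.2 AUD
2325.2 AUD × 11.523 = 26793.2796 ZAR
26793.2796 ZAR × 0.29886 = 8007.439541256 BRL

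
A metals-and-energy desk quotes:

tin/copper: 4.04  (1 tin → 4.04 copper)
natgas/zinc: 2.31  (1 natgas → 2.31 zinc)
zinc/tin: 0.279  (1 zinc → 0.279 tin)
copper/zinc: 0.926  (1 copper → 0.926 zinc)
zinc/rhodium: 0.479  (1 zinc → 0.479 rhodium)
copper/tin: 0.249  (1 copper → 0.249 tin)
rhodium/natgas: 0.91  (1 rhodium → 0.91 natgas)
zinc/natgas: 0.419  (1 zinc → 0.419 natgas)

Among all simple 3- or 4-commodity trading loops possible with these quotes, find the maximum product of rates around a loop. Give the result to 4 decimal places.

tin→copper→zinc→tin: 4.04 × 0.926 × 0.279 = 1.04375
rhodium→natgas→zinc→rhodium: 0.91 × 2.31 × 0.479 = 1.00691
Maximum is tin→copper→zinc→tin at 1.0438; arbitrage exists.

1.0438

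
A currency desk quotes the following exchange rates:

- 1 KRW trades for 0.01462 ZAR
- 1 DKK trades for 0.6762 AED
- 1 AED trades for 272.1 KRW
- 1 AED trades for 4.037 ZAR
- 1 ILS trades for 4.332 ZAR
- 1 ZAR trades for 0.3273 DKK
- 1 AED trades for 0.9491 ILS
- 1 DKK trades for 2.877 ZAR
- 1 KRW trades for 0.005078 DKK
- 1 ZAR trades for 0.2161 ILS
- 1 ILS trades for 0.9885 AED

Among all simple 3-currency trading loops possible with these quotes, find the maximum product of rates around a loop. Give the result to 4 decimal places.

0.9343

AED→KRW→DKK→AED: 272.1 × 0.005078 × 0.6762 = 0.93432
ZAR→DKK→AED→ZAR: 0.3273 × 0.6762 × 4.037 = 0.89347
ZAR→ILS→AED→ZAR: 0.2161 × 0.9885 × 4.037 = 0.86236
Maximum is AED→KRW→DKK→AED at 0.9343; no arbitrage — every cycle loses value.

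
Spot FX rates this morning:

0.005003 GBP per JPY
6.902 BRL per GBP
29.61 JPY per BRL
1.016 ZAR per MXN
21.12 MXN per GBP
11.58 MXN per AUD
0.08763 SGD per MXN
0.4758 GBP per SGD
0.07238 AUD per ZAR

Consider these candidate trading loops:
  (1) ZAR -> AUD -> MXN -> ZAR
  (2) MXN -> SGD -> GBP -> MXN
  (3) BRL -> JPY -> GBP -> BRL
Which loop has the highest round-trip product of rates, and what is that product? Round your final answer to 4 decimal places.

1.0225

(1) 0.07238 × 11.58 × 1.016 = 0.85157
(2) 0.08763 × 0.4758 × 21.12 = 0.88058
(3) 29.61 × 0.005003 × 6.902 = 1.02245
Highest is cycle (3) at 1.0225 (>1, arbitrage).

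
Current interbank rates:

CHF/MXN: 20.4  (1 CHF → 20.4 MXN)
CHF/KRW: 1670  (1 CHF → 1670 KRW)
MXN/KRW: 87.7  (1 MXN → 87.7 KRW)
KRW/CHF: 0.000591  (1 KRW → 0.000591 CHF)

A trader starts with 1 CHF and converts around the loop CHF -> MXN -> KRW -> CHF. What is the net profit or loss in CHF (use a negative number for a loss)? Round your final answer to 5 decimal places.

0.05735

1 CHF × 20.4 = 20.4 MXN
20.4 MXN × 87.7 = 1789.08 KRW
1789.08 KRW × 0.000591 = 1.05734628 CHF
Net change: 1.05734628 − 1 = 0.05734628 CHF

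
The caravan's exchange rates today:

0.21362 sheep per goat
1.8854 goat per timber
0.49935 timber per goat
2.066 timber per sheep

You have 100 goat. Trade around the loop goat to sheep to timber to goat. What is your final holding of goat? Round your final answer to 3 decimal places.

100 goat × 0.21362 = 21.362 sheep
21.362 sheep × 2.066 = 44.133892 timber
44.133892 timber × 1.8854 = 83.2100399768 goat

83.210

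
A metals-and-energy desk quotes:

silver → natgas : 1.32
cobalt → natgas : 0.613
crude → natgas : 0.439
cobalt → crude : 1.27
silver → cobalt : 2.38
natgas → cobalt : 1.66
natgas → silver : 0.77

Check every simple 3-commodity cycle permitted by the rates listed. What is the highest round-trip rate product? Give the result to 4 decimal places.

1.1234

silver→cobalt→natgas→silver: 2.38 × 0.613 × 0.77 = 1.12338
crude→natgas→cobalt→crude: 0.439 × 1.66 × 1.27 = 0.92550
Maximum is silver→cobalt→natgas→silver at 1.1234; arbitrage exists.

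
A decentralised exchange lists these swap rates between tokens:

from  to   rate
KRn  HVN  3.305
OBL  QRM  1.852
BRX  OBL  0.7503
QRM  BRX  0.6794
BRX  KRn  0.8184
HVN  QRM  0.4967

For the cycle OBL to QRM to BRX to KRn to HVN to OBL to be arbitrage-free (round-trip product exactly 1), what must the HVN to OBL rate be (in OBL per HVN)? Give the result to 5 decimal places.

Known legs of the cycle: 1.852 × 0.6794 × 0.8184 × 3.305 = 3.4033264532256
For no arbitrage the full-cycle product must be 1, so the missing rate is 1 / 3.4033264532256 ≈ 0.2938302.

0.29383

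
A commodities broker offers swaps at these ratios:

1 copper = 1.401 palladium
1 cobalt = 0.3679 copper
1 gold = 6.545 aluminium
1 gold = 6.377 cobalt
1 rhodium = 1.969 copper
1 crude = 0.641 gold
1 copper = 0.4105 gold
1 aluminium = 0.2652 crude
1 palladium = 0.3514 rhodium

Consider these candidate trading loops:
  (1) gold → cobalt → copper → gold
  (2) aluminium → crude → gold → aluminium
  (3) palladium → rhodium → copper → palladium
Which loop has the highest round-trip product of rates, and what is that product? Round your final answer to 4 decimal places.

(1) 6.377 × 0.3679 × 0.4105 = 0.96307
(2) 0.2652 × 0.641 × 6.545 = 1.11261
(3) 0.3514 × 1.969 × 1.401 = 0.96936
Highest is cycle (2) at 1.1126 (>1, arbitrage).

1.1126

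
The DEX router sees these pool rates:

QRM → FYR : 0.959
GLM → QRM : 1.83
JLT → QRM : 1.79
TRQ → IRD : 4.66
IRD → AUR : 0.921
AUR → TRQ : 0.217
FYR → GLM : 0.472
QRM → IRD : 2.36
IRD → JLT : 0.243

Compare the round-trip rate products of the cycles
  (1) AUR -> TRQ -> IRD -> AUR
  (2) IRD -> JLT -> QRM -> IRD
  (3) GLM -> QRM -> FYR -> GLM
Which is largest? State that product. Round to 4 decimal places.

(1) 0.217 × 4.66 × 0.921 = 0.93133
(2) 0.243 × 1.79 × 2.36 = 1.02653
(3) 1.83 × 0.959 × 0.472 = 0.82835
Highest is cycle (2) at 1.0265 (>1, arbitrage).

1.0265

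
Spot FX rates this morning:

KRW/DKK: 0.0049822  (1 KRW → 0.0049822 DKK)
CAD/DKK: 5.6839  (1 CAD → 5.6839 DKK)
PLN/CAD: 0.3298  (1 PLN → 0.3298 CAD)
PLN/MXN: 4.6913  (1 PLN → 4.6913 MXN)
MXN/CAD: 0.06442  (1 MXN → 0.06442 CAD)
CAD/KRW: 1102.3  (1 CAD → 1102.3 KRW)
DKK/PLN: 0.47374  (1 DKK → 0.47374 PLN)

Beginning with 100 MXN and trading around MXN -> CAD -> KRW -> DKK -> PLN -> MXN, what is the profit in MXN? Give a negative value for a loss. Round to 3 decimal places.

-21.372

100 MXN × 0.06442 = 6.442 CAD
6.442 CAD × 1102.3 = 7101.0166 KRW
7101.0166 KRW × 0.0049822 = 35.37868490452 DKK
35.37868490452 DKK × 0.47374 = 16.7602981866673048 PLN
16.7602981866673048 PLN × 4.6913 = 78.62758688311232700824 MXN
Net change: 78.62758688311232700824 − 100 = -21.37241311688767299176 MXN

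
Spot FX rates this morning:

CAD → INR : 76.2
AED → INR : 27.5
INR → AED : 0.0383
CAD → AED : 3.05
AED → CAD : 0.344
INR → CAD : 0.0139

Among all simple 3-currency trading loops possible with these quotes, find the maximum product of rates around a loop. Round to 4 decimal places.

1.1659

INR→CAD→AED→INR: 0.0139 × 3.05 × 27.5 = 1.16586
INR→AED→CAD→INR: 0.0383 × 0.344 × 76.2 = 1.00395
Maximum is INR→CAD→AED→INR at 1.1659; arbitrage exists.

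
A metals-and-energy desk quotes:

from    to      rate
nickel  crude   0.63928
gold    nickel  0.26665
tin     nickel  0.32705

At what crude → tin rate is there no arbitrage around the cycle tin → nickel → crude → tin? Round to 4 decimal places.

Known legs of the cycle: 0.32705 × 0.63928 = 0.209076524
For no arbitrage the full-cycle product must be 1, so the missing rate is 1 / 0.209076524 ≈ 4.782938.

4.7829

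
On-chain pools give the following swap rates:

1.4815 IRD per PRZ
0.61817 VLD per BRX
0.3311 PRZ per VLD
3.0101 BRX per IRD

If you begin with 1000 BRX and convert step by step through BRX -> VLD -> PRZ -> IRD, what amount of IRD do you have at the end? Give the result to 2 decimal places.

303.23

1000 BRX × 0.61817 = 618.17 VLD
618.17 VLD × 0.3311 = 204.676087 PRZ
204.676087 PRZ × 1.4815 = 303.2276228905 IRD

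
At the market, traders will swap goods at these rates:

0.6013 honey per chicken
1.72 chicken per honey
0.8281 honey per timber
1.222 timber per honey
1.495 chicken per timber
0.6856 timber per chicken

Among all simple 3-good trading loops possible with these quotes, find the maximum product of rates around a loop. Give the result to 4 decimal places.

1.0985

honey→timber→chicken→honey: 1.222 × 1.495 × 0.6013 = 1.09851
honey→chicken→timber→honey: 1.72 × 0.6856 × 0.8281 = 0.97652
Maximum is honey→timber→chicken→honey at 1.0985; arbitrage exists.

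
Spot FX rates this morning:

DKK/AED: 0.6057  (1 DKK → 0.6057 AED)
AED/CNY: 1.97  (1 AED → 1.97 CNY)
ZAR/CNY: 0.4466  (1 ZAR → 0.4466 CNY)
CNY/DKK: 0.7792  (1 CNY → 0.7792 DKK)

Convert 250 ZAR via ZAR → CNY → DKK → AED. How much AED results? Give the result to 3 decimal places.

52.694

250 ZAR × 0.4466 = 111.65 CNY
111.65 CNY × 0.7792 = 86.99768 DKK
86.99768 DKK × 0.6057 = 52.694494776 AED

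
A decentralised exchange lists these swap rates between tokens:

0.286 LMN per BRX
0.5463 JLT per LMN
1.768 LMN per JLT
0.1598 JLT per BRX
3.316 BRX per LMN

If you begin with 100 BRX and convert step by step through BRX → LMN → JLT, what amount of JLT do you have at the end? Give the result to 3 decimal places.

100 BRX × 0.286 = 28.6 LMN
28.6 LMN × 0.5463 = 15.62418 JLT

15.624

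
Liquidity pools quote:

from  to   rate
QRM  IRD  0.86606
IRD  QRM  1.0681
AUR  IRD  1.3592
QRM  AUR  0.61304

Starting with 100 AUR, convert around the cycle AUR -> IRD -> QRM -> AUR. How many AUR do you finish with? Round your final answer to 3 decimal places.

100 AUR × 1.3592 = 135.92 IRD
135.92 IRD × 1.0681 = 145.176152 QRM
145.176152 QRM × 0.61304 = 88.99878822208 AUR

88.999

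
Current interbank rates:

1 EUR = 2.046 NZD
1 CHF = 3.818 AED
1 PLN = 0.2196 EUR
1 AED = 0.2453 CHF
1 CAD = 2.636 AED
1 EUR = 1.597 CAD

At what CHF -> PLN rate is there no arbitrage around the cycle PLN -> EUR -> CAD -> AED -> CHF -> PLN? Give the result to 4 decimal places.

Known legs of the cycle: 0.2196 × 1.597 × 2.636 × 0.2453 = 0.22676718349296
For no arbitrage the full-cycle product must be 1, so the missing rate is 1 / 0.22676718349296 ≈ 4.409809.

4.4098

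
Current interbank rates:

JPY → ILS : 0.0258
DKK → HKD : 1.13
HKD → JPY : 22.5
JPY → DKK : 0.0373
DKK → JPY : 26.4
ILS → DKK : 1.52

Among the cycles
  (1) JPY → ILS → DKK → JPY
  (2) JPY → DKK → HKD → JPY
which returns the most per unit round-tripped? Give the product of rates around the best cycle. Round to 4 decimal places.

(1) 0.0258 × 1.52 × 26.4 = 1.03530
(2) 0.0373 × 1.13 × 22.5 = 0.94835
Highest is cycle (1) at 1.0353 (>1, arbitrage).

1.0353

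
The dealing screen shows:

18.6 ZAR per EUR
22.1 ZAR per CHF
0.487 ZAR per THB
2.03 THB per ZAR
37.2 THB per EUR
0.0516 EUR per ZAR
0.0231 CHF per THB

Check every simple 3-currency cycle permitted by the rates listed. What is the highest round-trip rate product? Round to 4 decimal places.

1.0363

THB→CHF→ZAR→THB: 0.0231 × 22.1 × 2.03 = 1.03634
THB→ZAR→EUR→THB: 0.487 × 0.0516 × 37.2 = 0.93481
Maximum is THB→CHF→ZAR→THB at 1.0363; arbitrage exists.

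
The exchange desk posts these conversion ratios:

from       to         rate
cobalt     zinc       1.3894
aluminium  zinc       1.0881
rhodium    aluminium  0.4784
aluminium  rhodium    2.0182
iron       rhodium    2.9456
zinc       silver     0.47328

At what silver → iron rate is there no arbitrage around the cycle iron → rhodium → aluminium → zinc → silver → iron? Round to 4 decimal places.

1.3780

Known legs of the cycle: 2.9456 × 0.4784 × 1.0881 × 0.47328 = 0.72569128030543872
For no arbitrage the full-cycle product must be 1, so the missing rate is 1 / 0.72569128030543872 ≈ 1.377996.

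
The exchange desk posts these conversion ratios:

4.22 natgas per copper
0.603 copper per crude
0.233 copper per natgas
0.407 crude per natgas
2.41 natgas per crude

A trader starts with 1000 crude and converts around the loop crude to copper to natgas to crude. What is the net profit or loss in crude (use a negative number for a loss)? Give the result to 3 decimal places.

1000 crude × 0.603 = 603 copper
603 copper × 4.22 = 2544.66 natgas
2544.66 natgas × 0.407 = 1035.67662 crude
Net change: 1035.67662 − 1000 = 35.67662 crude

35.677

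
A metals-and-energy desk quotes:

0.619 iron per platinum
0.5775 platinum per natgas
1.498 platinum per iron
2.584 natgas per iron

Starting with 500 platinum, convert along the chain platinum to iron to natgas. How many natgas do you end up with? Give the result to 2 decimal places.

799.75

500 platinum × 0.619 = 309.5 iron
309.5 iron × 2.584 = 799.748 natgas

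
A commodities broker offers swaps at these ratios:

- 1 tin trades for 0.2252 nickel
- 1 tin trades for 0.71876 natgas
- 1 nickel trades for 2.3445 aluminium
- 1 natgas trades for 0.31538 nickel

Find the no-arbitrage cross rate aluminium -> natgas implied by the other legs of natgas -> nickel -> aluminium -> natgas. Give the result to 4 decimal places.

1.3524

Known legs of the cycle: 0.31538 × 2.3445 = 0.73940841
For no arbitrage the full-cycle product must be 1, so the missing rate is 1 / 0.73940841 ≈ 1.352433.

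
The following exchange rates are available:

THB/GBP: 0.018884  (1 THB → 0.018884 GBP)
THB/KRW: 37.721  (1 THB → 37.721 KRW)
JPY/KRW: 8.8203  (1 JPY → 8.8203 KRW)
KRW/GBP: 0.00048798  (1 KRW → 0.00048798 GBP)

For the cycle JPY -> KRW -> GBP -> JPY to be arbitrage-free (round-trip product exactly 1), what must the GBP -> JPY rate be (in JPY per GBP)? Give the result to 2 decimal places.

Known legs of the cycle: 8.8203 × 0.00048798 = 0.004304129994
For no arbitrage the full-cycle product must be 1, so the missing rate is 1 / 0.004304129994 ≈ 232.3350.

232.33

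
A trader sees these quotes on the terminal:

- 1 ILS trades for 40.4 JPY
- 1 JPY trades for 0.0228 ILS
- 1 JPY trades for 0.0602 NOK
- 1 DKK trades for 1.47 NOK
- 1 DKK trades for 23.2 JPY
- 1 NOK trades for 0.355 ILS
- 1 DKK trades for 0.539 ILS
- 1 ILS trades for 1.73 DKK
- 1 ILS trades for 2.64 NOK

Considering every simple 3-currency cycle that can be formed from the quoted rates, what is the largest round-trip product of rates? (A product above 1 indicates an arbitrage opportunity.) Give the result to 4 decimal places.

JPY→ILS→DKK→JPY: 0.0228 × 1.73 × 23.2 = 0.91510
DKK→NOK→ILS→DKK: 1.47 × 0.355 × 1.73 = 0.90280
JPY→NOK→ILS→JPY: 0.0602 × 0.355 × 40.4 = 0.86339
Maximum is JPY→ILS→DKK→JPY at 0.9151; no arbitrage — every cycle loses value.

0.9151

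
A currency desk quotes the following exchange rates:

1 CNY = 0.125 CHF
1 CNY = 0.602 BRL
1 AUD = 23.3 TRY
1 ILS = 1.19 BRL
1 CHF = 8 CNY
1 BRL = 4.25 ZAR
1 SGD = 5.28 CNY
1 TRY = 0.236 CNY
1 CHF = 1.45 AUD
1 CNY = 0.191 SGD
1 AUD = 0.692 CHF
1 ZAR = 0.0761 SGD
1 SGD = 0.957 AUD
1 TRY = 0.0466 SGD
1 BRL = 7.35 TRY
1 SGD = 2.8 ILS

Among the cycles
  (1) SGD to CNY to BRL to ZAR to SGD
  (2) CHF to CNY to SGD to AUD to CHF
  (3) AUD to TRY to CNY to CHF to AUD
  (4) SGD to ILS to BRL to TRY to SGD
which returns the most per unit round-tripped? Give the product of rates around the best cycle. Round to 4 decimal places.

1.1412

(1) 5.28 × 0.602 × 4.25 × 0.0761 = 1.02803
(2) 8 × 0.191 × 0.957 × 0.692 = 1.01191
(3) 23.3 × 0.236 × 0.125 × 1.45 = 0.99666
(4) 2.8 × 1.19 × 7.35 × 0.0466 = 1.14124
Highest is cycle (4) at 1.1412 (>1, arbitrage).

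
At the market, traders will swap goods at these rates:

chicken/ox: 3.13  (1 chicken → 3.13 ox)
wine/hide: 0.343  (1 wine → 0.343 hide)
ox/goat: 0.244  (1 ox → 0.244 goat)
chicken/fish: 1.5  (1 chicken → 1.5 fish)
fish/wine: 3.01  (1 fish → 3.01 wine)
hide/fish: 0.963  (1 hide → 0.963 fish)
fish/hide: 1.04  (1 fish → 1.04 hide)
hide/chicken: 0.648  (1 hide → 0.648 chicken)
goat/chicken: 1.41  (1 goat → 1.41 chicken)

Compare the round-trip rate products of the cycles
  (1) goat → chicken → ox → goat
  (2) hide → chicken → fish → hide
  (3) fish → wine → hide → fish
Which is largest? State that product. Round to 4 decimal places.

(1) 1.41 × 3.13 × 0.244 = 1.07685
(2) 0.648 × 1.5 × 1.04 = 1.01088
(3) 3.01 × 0.343 × 0.963 = 0.99423
Highest is cycle (1) at 1.0768 (>1, arbitrage).

1.0768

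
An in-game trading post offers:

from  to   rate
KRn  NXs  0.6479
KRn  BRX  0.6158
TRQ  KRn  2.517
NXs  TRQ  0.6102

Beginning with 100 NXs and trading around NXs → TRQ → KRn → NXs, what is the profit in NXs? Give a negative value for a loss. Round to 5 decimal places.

100 NXs × 0.6102 = 61.02 TRQ
61.02 TRQ × 2.517 = 153.58734 KRn
153.58734 KRn × 0.6479 = 99.509237586 NXs
Net change: 99.509237586 − 100 = -0.490762414 NXs

-0.49076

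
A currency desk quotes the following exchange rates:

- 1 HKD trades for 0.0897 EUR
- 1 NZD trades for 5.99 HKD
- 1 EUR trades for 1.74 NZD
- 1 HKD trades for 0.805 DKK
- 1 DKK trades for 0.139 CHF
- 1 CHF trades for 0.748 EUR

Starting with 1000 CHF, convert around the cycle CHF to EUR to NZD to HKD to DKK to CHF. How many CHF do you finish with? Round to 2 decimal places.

872.35

1000 CHF × 0.748 = 748 EUR
748 EUR × 1.74 = 1301.52 NZD
1301.52 NZD × 5.99 = 7796.1048 HKD
7796.1048 HKD × 0.805 = 6275.864364 DKK
6275.864364 DKK × 0.139 = 872.345146596 CHF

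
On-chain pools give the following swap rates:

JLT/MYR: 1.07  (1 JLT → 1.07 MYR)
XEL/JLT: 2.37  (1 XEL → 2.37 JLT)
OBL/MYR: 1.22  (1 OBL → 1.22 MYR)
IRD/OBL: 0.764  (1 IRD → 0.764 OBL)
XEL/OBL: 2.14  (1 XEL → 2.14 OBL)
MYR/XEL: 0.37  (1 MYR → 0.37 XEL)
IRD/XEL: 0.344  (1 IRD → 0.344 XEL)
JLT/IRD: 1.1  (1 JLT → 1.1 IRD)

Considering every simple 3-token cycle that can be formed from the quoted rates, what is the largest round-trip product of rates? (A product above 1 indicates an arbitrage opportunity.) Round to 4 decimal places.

XEL→OBL→MYR→XEL: 2.14 × 1.22 × 0.37 = 0.96600
JLT→MYR→XEL→JLT: 1.07 × 0.37 × 2.37 = 0.93828
JLT→IRD→XEL→JLT: 1.1 × 0.344 × 2.37 = 0.89681
Maximum is XEL→OBL→MYR→XEL at 0.9660; no arbitrage — every cycle loses value.

0.9660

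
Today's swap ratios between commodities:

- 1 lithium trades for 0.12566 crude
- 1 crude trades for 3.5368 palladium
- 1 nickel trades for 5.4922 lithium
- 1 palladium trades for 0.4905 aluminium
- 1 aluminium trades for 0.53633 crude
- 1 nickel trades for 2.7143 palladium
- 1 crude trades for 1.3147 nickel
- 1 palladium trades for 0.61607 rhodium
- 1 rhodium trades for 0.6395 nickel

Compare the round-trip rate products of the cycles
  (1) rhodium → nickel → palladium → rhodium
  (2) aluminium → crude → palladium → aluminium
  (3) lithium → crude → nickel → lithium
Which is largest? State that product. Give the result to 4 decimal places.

(1) 0.6395 × 2.7143 × 0.61607 = 1.06937
(2) 0.53633 × 3.5368 × 0.4905 = 0.93043
(3) 0.12566 × 1.3147 × 5.4922 = 0.90734
Highest is cycle (1) at 1.0694 (>1, arbitrage).

1.0694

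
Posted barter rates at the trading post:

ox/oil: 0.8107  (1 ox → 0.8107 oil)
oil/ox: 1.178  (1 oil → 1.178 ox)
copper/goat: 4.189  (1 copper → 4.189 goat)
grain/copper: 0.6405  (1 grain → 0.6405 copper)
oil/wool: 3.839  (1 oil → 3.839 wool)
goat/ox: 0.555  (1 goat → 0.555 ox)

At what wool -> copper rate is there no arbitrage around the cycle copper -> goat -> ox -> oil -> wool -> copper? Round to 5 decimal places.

0.13820

Known legs of the cycle: 4.189 × 0.555 × 0.8107 × 3.839 = 7.2357179333835
For no arbitrage the full-cycle product must be 1, so the missing rate is 1 / 7.2357179333835 ≈ 0.1382033.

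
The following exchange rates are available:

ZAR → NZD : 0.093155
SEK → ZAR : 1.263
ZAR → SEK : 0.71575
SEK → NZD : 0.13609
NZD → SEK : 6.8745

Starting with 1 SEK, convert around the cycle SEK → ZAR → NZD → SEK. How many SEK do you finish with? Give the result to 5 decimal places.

1 SEK × 1.263 = 1.263 ZAR
1.263 ZAR × 0.093155 = 0.117654765 NZD
0.117654765 NZD × 6.8745 = 0.8088176819925 SEK

0.80882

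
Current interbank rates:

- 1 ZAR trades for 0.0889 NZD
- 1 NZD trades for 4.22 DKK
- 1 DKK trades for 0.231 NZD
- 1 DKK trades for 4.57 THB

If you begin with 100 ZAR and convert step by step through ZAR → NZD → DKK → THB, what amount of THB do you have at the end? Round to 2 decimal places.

100 ZAR × 0.0889 = 8.89 NZD
8.89 NZD × 4.22 = 37.5158 DKK
37.5158 DKK × 4.57 = 171.447206 THB

171.45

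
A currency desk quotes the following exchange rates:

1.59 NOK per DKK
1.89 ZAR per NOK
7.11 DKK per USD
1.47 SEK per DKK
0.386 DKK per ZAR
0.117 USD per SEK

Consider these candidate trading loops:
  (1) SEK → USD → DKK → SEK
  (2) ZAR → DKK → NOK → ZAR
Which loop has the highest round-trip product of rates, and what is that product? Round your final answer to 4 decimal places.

(1) 0.117 × 7.11 × 1.47 = 1.22285
(2) 0.386 × 1.59 × 1.89 = 1.15997
Highest is cycle (1) at 1.2228 (>1, arbitrage).

1.2228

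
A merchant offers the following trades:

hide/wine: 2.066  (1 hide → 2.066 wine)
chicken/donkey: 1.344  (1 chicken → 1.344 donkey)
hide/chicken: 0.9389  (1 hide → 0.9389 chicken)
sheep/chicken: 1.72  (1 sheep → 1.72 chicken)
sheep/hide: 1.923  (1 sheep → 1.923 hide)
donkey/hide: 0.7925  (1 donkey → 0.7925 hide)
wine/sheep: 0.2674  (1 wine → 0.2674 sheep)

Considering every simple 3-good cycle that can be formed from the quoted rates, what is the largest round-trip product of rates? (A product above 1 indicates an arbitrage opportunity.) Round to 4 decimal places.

wine→sheep→hide→wine: 0.2674 × 1.923 × 2.066 = 1.06236
chicken→donkey→hide→chicken: 1.344 × 0.7925 × 0.9389 = 1.00004
Maximum is wine→sheep→hide→wine at 1.0624; arbitrage exists.

1.0624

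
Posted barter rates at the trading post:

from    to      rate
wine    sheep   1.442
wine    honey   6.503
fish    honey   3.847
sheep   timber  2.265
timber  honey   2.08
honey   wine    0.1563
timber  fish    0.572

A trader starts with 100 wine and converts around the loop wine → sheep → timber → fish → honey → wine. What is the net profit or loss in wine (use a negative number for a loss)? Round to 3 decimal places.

100 wine × 1.442 = 144.2 sheep
144.2 sheep × 2.265 = 326.613 timber
326.613 timber × 0.572 = 186.822636 fish
186.822636 fish × 3.847 = 718.706680692 honey
718.706680692 honey × 0.1563 = 112.3338541921596 wine
Net change: 112.3338541921596 − 100 = 12.3338541921596 wine

12.334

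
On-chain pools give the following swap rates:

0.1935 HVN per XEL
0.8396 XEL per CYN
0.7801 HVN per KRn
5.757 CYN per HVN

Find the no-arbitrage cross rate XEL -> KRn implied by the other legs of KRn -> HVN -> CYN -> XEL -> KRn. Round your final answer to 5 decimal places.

0.26520

Known legs of the cycle: 0.7801 × 5.757 × 0.8396 = 3.77067357372
For no arbitrage the full-cycle product must be 1, so the missing rate is 1 / 3.77067357372 ≈ 0.2652046.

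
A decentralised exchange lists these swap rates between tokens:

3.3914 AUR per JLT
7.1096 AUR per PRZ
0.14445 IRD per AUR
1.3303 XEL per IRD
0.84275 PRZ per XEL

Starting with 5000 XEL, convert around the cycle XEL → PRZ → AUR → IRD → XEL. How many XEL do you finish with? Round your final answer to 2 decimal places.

5000 XEL × 0.84275 = 4213.75 PRZ
4213.75 PRZ × 7.1096 = 29958.077 AUR
29958.077 AUR × 0.14445 = 4327.44422265 IRD
4327.44422265 IRD × 1.3303 = 5756.799049391295 XEL

5756.80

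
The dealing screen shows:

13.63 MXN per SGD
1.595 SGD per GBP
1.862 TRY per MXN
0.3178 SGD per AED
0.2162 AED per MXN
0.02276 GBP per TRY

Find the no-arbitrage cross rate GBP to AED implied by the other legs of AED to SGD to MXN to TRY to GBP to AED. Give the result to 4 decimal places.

Known legs of the cycle: 0.3178 × 13.63 × 1.862 × 0.02276 = 0.18356998949968
For no arbitrage the full-cycle product must be 1, so the missing rate is 1 / 0.18356998949968 ≈ 5.447514.

5.4475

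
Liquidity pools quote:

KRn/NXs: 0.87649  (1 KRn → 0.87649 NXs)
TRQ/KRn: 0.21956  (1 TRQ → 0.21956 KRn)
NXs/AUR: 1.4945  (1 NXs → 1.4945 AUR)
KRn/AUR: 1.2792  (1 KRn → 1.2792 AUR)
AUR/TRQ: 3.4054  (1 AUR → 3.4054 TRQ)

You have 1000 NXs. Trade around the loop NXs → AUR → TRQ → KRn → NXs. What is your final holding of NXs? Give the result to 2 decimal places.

1000 NXs × 1.4945 = 1494.5 AUR
1494.5 AUR × 3.4054 = 5089.3703 TRQ
5089.3703 TRQ × 0.21956 = 1117.422143068 KRn
1117.422143068 KRn × 0.87649 = 979.40933417767132 NXs

979.41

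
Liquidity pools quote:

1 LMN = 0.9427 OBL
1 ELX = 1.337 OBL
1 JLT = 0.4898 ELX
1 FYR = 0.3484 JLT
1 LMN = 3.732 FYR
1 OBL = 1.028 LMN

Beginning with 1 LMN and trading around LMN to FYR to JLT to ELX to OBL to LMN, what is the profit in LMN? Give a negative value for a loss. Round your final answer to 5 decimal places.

-0.12469

1 LMN × 3.732 = 3.732 FYR
3.732 FYR × 0.3484 = 1.3002288 JLT
1.3002288 JLT × 0.4898 = 0.63685206624 ELX
0.63685206624 ELX × 1.337 = 0.85147121256288 OBL
0.85147121256288 OBL × 1.028 = 0.87531240651464064 LMN
Net change: 0.87531240651464064 − 1 = -0.12468759348535936 LMN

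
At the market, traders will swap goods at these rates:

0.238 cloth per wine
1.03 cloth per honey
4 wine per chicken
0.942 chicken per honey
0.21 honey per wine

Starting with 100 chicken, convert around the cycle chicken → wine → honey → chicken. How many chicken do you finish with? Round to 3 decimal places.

100 chicken × 4 = 400 wine
400 wine × 0.21 = 84 honey
84 honey × 0.942 = 79.128 chicken

79.128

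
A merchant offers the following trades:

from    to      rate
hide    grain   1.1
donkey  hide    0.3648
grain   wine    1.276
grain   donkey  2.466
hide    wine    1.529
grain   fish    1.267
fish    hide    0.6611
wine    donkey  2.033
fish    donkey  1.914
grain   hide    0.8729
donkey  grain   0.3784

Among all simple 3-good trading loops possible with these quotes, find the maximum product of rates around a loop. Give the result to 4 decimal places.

1.1340

donkey→hide→wine→donkey: 0.3648 × 1.529 × 2.033 = 1.13397
donkey→hide→grain→donkey: 0.3648 × 1.1 × 2.466 = 0.98956
donkey→grain→wine→donkey: 0.3784 × 1.276 × 2.033 = 0.98161
hide→grain→fish→hide: 1.1 × 1.267 × 0.6611 = 0.92138
donkey→grain→fish→donkey: 0.3784 × 1.267 × 1.914 = 0.91763
Maximum is donkey→hide→wine→donkey at 1.1340; arbitrage exists.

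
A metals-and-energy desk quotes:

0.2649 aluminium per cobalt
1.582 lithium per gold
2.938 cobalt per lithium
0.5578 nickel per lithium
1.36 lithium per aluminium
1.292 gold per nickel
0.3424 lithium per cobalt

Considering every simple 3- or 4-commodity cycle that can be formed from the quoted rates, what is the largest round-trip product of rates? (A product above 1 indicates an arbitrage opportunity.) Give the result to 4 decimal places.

lithium→nickel→gold→lithium: 0.5578 × 1.292 × 1.582 = 1.14011
cobalt→aluminium→lithium→cobalt: 0.2649 × 1.36 × 2.938 = 1.05846
Maximum is lithium→nickel→gold→lithium at 1.1401; arbitrage exists.

1.1401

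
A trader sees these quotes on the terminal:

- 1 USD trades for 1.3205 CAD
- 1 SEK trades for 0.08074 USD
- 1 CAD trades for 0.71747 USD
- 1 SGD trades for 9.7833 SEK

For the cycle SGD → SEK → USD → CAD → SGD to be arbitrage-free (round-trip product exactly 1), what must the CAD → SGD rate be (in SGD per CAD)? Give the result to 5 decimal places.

0.95871

Known legs of the cycle: 9.7833 × 0.08074 × 1.3205 = 1.043067759261
For no arbitrage the full-cycle product must be 1, so the missing rate is 1 / 1.043067759261 ≈ 0.9587105.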